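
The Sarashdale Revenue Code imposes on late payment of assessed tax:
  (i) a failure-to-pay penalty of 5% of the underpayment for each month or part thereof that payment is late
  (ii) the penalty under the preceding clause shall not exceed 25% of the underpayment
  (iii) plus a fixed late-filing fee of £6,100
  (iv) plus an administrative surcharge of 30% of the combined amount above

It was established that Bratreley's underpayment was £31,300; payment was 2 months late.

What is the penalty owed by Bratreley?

Accrued rate: 5% × 2 = 10%, capped at 25% → 10%
Failure-to-pay penalty: 10% of £31,300 = £3,130
Penalty before surcharge: £3,130 + £6,100 = £9,230
Administrative surcharge: 30% of £9,230 = £2,769
Total penalty: £9,230 + £2,769 = £11,999

£11,999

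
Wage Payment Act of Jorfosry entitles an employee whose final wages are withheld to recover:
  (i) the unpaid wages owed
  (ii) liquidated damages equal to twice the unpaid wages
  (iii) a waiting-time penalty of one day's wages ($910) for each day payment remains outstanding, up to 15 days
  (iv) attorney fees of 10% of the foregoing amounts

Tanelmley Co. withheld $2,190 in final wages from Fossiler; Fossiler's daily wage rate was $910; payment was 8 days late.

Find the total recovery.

$15,235

Doubled: 2 × $2,190 = $4,380
Penalty days: min(8, 15) = 8
Waiting-time penalty: 8 × $910 = $7,280
Subtotal: $2,190 + $4,380 + $7,280 = $13,850
Attorney fees: 10% of $13,850 = $1,385
Total award: $13,850 + $1,385 = $15,235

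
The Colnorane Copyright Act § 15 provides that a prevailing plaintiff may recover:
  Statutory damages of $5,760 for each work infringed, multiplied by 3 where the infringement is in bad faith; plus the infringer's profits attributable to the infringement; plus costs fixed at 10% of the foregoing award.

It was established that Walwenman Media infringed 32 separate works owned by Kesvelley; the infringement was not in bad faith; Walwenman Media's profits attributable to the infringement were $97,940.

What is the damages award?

Statutory damages: 32 × $5,760 = $184,320
Infringement not in bad faith: no ×3 enhancement.
Combined award: $184,320 + $97,940 = $282,260
Costs: 10% of $282,260 = $28,226
Award plus costs: $282,260 + $28,226 = $310,486

$310,486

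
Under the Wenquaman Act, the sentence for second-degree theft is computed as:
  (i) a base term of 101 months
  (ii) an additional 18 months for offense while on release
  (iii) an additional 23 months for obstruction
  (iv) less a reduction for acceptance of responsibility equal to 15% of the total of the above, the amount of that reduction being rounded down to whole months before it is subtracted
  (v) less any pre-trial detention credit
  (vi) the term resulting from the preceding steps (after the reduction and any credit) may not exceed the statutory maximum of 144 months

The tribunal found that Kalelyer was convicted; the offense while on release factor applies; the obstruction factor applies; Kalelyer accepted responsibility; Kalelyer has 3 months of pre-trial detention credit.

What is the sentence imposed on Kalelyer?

Offense while on release enhancement: +18 months
Obstruction enhancement: +23 months
Adjusted term: 101 months + 18 months + 23 months = 142 months
Acceptance of responsibility reduction: 15% of 142 months = 21 months (rounded down)
After reduction: 142 − 21 = 121 months
Less pre-trial detention credit: 121 months − 3 months = 118 months
Cap at 144 months: 118 months is within the cap, no reduction.

Sentence: 118 months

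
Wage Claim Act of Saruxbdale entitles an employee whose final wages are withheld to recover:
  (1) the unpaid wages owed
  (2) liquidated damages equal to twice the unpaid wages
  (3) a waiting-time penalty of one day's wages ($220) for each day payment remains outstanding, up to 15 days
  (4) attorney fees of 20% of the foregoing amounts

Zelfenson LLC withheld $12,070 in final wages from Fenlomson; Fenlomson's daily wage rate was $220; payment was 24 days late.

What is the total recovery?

Total award: $47,412

Doubled: 2 × $12,070 = $24,140
Penalty days: min(24, 15) = 15
Waiting-time penalty: 15 × $220 = $3,300
Subtotal: $12,070 + $24,140 + $3,300 = $39,510
Attorney fees: 20% of $39,510 = $7,902
Total award: $39,510 + $7,902 = $47,412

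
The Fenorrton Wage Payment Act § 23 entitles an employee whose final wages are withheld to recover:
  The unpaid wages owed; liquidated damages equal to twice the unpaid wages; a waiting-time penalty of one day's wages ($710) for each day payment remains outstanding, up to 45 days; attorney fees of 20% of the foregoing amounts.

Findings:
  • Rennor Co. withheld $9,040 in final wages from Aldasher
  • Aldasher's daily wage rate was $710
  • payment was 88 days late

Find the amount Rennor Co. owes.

Doubled: 2 × $9,040 = $18,080
Penalty days: min(88, 45) = 45
Waiting-time penalty: 45 × $710 = $31,950
Subtotal: $9,040 + $18,080 + $31,950 = $59,070
Attorney fees: 20% of $59,070 = $11,814
Total award: $59,070 + $11,814 = $70,884

$70,884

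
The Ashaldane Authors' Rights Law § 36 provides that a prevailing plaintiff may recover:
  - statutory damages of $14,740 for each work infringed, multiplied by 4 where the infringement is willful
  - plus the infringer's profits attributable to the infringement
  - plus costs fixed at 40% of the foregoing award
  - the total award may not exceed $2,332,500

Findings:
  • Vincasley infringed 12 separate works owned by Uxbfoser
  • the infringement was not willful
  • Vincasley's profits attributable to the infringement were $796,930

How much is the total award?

Statutory damages: 12 × $14,740 = $176,880
Infringement not willful: no ×4 enhancement.
Combined award: $176,880 + $796,930 = $973,810
Costs: 40% of $973,810 = $389,524
Award plus costs: $973,810 + $389,524 = $1,363,334
Cap at $2,332,500: $1,363,334 is within the cap, no reduction.

$1,363,334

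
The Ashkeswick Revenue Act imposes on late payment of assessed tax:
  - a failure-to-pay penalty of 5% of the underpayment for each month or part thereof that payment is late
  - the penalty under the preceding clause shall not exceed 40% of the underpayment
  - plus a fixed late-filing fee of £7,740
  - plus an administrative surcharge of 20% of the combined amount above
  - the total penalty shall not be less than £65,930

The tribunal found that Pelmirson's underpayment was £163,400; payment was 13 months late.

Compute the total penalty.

Accrued rate: 5% × 13 = 65%, capped at 40% → 40%
Failure-to-pay penalty: 40% of £163,400 = £65,360
Penalty before surcharge: £65,360 + £7,740 = £73,100
Administrative surcharge: 20% of £73,100 = £14,620
Total penalty: £73,100 + £14,620 = £87,720
Minimum £65,930: £87,720 meets the minimum, no increase.

£87,720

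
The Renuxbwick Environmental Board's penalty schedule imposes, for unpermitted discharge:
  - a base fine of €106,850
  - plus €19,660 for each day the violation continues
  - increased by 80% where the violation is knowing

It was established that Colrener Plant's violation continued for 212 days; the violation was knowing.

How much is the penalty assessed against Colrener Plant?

€7,694,586

Per-day component: 212 × €19,660 = €4,167,920
Base plus per-day: €106,850 + €4,167,920 = €4,274,770
Enhancement: 80% of €4,274,770 = €3,419,816
Enhanced fine: €4,274,770 + €3,419,816 = €7,694,586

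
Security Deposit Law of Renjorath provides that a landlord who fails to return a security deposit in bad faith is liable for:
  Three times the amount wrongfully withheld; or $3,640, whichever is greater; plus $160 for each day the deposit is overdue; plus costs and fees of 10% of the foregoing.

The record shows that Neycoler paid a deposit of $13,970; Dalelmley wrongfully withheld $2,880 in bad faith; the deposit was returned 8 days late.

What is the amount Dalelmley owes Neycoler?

Trebled: 3 × $2,880 = $8,640
Minimum $3,640: $8,640 meets the minimum, no increase.
Late-return penalty: 8 × $160 = $1,280
Damages plus late penalty: $8,640 + $1,280 = $9,920
Costs and fees: 10% of $9,920 = $992
Total recovery: $9,920 + $992 = $10,912

$10,912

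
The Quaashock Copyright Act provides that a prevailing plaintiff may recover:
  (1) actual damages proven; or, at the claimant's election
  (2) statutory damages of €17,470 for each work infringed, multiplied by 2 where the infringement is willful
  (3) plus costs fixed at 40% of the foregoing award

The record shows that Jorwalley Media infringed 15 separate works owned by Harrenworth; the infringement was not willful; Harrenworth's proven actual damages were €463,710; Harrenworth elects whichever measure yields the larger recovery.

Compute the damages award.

€649,194

Statutory damages: 15 × €17,470 = €262,050
Infringement not willful: no ×2 enhancement.
Greater of actual damages (€463,710) or statutory damages (€262,050): €463,710
Costs: 40% of €463,710 = €185,484
Award plus costs: €463,710 + €185,484 = €649,194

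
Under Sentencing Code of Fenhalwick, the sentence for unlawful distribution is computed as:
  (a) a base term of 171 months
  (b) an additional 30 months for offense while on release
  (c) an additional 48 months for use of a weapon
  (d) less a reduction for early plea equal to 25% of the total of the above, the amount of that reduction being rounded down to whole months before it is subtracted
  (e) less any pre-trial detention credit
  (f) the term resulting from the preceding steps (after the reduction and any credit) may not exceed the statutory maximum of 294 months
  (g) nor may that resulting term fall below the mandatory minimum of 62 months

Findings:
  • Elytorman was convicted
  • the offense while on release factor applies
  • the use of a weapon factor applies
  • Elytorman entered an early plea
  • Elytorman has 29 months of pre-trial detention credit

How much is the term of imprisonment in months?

Offense while on release enhancement: +30 months
Use of a weapon enhancement: +48 months
Adjusted term: 171 months + 30 months + 48 months = 249 months
Early plea reduction: 25% of 249 months = 62 months (rounded down)
After reduction: 249 − 62 = 187 months
Less pre-trial detention credit: 187 months − 29 months = 158 months
Cap at 294 months: 158 months is within the cap, no reduction.
Minimum 62 months: 158 months meets the minimum, no increase.

158 months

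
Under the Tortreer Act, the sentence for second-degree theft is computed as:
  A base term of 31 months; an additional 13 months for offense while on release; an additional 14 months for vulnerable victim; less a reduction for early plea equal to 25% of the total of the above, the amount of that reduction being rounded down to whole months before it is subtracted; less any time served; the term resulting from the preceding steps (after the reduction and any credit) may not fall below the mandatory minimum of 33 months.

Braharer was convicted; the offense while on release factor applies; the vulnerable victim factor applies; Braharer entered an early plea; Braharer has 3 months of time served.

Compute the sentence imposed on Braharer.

Offense while on release enhancement: +13 months
Vulnerable victim enhancement: +14 months
Adjusted term: 31 months + 13 months + 14 months = 58 months
Early plea reduction: 25% of 58 months = 14 months (rounded down)
After reduction: 58 − 14 = 44 months
Less time served: 44 months − 3 months = 41 months
Minimum 33 months: 41 months meets the minimum, no increase.

41 months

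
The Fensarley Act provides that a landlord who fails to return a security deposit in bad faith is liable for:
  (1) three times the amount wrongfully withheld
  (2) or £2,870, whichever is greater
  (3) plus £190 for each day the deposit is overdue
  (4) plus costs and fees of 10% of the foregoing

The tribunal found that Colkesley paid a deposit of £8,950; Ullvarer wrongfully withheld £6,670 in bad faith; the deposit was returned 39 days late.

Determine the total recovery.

Trebled: 3 × £6,670 = £20,010
Minimum £2,870: £20,010 meets the minimum, no increase.
Late-return penalty: 39 × £190 = £7,410
Damages plus late penalty: £20,010 + £7,410 = £27,420
Costs and fees: 10% of £27,420 = £2,742
Total recovery: £27,420 + £2,742 = £30,162

£30,162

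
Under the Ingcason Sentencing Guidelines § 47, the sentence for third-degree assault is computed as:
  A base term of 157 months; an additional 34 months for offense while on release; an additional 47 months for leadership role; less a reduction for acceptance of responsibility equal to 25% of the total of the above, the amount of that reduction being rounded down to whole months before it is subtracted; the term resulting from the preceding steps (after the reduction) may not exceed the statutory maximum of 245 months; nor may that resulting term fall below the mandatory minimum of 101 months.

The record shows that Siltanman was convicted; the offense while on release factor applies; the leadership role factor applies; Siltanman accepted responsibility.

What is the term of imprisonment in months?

179 months

Offense while on release enhancement: +34 months
Leadership role enhancement: +47 months
Adjusted term: 157 months + 34 months + 47 months = 238 months
Acceptance of responsibility reduction: 25% of 238 months = 59 months (rounded down)
After reduction: 238 − 59 = 179 months
Cap at 245 months: 179 months is within the cap, no reduction.
Minimum 101 months: 179 months meets the minimum, no increase.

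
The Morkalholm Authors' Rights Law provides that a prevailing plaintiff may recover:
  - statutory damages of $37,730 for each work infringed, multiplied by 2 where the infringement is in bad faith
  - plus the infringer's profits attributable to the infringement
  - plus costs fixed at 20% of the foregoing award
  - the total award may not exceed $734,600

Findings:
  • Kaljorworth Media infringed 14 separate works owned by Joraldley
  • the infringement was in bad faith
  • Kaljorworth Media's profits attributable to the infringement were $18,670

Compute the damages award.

Statutory damages: 14 × $37,730 = $528,220
Doubled: 2 × $528,220 = $1,056,440
Combined award: $1,056,440 + $18,670 = $1,075,110
Costs: 20% of $1,075,110 = $215,022
Award plus costs: $1,075,110 + $215,022 = $1,290,132
Cap at $734,600: $1,290,132 exceeds the cap → $734,600

Award: $734,600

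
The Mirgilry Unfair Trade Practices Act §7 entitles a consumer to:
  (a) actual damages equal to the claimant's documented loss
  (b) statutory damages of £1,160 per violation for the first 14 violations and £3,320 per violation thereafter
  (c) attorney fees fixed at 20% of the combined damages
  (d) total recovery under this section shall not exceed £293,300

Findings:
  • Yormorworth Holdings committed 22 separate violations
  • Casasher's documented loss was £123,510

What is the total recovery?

First 14 violations: 14 × £1,160 = £16,240
Remaining violations: (22 − 14) × £3,320 = £26,560
Statutory damages: £16,240 + £26,560 = £42,800
Combined damages: £123,510 + £42,800 = £166,310
Attorney fees: 20% of £166,310 = £33,262
Total before cap: £166,310 + £33,262 = £199,572
Cap at £293,300: £199,572 is within the cap, no reduction.

£199,572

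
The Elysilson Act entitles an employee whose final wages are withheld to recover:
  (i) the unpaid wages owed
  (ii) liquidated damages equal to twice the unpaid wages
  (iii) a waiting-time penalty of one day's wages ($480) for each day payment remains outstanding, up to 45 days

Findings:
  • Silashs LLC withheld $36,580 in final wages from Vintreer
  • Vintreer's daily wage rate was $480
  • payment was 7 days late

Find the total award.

Doubled: 2 × $36,580 = $73,160
Penalty days: min(7, 45) = 7
Waiting-time penalty: 7 × $480 = $3,360
Total award: $36,580 + $73,160 + $3,360 = $113,100

$113,100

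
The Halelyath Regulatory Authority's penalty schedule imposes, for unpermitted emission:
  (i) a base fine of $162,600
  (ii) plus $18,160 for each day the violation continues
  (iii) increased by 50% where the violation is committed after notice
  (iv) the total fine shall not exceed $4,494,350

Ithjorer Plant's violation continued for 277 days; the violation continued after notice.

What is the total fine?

Per-day component: 277 × $18,160 = $5,030,320
Base plus per-day: $162,600 + $5,030,320 = $5,192,920
Enhancement: 50% of $5,192,920 = $2,596,460
Enhanced fine: $5,192,920 + $2,596,460 = $7,789,380
Cap at $4,494,350: $7,789,380 exceeds the cap → $4,494,350

Civil penalty: $4,494,350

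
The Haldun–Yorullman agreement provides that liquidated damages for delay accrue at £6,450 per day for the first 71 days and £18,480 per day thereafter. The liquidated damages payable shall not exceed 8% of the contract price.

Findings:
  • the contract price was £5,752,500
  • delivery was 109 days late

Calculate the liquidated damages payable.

Liquidated damages: £460,200

First 71 days: 71 × £6,450 = £457,950
Remaining days: (109 − 71) × £18,480 = £702,240
Accrued per-day damages: £457,950 + £702,240 = £1,160,190
Cap: 8% of £5,752,500 = £460,200
Cap at £460,200: £1,160,190 exceeds the cap → £460,200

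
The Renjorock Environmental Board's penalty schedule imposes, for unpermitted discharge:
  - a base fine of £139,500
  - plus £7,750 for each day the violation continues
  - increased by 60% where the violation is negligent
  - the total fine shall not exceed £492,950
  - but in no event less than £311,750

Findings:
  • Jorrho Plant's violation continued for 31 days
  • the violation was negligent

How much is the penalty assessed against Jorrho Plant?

£492,950

Per-day component: 31 × £7,750 = £240,250
Base plus per-day: £139,500 + £240,250 = £379,750
Enhancement: 60% of £379,750 = £227,850
Enhanced fine: £379,750 + £227,850 = £607,600
Cap at £492,950: £607,600 exceeds the cap → £492,950
Minimum £311,750: £492,950 meets the minimum, no increase.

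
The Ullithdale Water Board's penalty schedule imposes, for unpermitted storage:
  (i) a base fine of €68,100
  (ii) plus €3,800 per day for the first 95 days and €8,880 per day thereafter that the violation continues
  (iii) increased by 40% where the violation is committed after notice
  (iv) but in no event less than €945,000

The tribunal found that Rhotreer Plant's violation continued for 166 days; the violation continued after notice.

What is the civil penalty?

First 95 days: 95 × €3,800 = €361,000
Remaining days: (166 − 95) × €8,880 = €630,480
Per-day component: €361,000 + €630,480 = €991,480
Base plus per-day: €68,100 + €991,480 = €1,059,580
Enhancement: 40% of €1,059,580 = €423,832
Enhanced fine: €1,059,580 + €423,832 = €1,483,412
Minimum €945,000: €1,483,412 meets the minimum, no increase.

€1,483,412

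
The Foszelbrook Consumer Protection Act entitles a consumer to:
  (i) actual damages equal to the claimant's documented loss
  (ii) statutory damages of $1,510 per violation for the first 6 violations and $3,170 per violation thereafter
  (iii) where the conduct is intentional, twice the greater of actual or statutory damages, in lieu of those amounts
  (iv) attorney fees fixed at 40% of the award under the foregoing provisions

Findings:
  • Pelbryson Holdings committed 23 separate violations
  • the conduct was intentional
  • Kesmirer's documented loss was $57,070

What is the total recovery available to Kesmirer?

First 6 violations: 6 × $1,510 = $9,060
Remaining violations: (23 − 6) × $3,170 = $53,890
Statutory damages: $9,060 + $53,890 = $62,950
Greater of actual damages ($57,070) or statutory damages ($62,950): $62,950
Doubled: 2 × $62,950 = $125,900
Attorney fees: 40% of $125,900 = $50,360
Total recovery: $125,900 + $50,360 = $176,260

Total recovery: $176,260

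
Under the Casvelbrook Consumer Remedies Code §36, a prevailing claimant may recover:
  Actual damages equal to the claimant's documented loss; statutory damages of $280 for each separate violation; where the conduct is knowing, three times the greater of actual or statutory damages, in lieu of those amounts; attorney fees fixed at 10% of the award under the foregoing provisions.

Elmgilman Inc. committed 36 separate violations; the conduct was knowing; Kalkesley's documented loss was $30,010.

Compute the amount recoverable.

Statutory damages: 36 × $280 = $10,080
Greater of actual damages ($30,010) or statutory damages ($10,080): $30,010
Trebled: 3 × $30,010 = $90,030
Attorney fees: 10% of $90,030 = $9,003
Total recovery: $90,030 + $9,003 = $99,033

$99,033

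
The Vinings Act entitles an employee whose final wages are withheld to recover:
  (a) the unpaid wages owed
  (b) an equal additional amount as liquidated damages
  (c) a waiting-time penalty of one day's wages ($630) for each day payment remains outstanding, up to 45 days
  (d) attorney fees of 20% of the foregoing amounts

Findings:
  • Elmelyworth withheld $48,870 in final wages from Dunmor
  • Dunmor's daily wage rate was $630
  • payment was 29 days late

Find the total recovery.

Liquidated damages (equal amount): $48,870
Penalty days: min(29, 45) = 29
Waiting-time penalty: 29 × $630 = $18,270
Subtotal: $48,870 + $48,870 + $18,270 = $116,010
Attorney fees: 20% of $116,010 = $23,202
Total award: $116,010 + $23,202 = $139,212

$139,212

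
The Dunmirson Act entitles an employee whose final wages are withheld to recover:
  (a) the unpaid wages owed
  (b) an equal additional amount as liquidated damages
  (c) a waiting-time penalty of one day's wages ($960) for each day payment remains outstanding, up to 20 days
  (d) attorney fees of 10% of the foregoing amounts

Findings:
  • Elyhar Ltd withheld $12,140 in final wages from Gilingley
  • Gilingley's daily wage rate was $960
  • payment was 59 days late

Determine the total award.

$47,828

Liquidated damages (equal amount): $12,140
Penalty days: min(59, 20) = 20
Waiting-time penalty: 20 × $960 = $19,200
Subtotal: $12,140 + $12,140 + $19,200 = $43,480
Attorney fees: 10% of $43,480 = $4,348
Total award: $43,480 + $4,348 = $47,828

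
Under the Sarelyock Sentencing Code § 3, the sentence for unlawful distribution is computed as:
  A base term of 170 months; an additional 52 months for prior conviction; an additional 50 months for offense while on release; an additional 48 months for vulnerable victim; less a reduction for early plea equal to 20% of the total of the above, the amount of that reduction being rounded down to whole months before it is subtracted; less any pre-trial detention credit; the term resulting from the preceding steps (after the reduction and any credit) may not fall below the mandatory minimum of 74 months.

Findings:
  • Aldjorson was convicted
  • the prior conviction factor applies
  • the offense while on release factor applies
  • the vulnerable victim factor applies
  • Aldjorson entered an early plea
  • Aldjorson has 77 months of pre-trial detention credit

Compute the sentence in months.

Prior conviction enhancement: +52 months
Offense while on release enhancement: +50 months
Vulnerable victim enhancement: +48 months
Adjusted term: 170 months + 52 months + 50 months + 48 months = 320 months
Early plea reduction: 20% of 320 months = 64 months (rounded down)
After reduction: 320 − 64 = 256 months
Less pre-trial detention credit: 256 months − 77 months = 179 months
Minimum 74 months: 179 months meets the minimum, no increase.

Sentence: 179 months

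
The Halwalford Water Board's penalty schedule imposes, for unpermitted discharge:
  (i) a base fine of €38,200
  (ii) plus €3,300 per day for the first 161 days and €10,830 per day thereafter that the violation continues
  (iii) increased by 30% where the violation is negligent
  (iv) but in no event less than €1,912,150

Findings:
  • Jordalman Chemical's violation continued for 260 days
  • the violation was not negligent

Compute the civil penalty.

€1,912,150

First 161 days: 161 × €3,300 = €531,300
Remaining days: (260 − 161) × €10,830 = €1,072,170
Per-day component: €531,300 + €1,072,170 = €1,603,470
Base plus per-day: €38,200 + €1,603,470 = €1,641,670
The violation was not negligent: no 30% increase.
Minimum €1,912,150: €1,641,670 is below the minimum → €1,912,150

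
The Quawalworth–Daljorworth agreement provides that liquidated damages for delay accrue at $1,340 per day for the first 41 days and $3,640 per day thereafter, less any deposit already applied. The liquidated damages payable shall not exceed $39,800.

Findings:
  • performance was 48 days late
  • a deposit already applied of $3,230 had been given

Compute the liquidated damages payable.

$39,800

First 41 days: 41 × $1,340 = $54,940
Remaining days: (48 − 41) × $3,640 = $25,480
Accrued per-day damages: $54,940 + $25,480 = $80,420
Less deposit already applied: $80,420 − $3,230 = $77,190
Cap at $39,800: $77,190 exceeds the cap → $39,800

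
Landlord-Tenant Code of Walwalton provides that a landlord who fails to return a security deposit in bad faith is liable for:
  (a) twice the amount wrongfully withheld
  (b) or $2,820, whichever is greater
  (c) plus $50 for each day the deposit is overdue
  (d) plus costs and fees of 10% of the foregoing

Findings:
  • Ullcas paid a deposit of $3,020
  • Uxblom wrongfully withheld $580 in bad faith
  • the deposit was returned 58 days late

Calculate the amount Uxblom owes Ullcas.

$6,292

Doubled: 2 × $580 = $1,160
Minimum $2,820: $1,160 is below the minimum → $2,820
Late-return penalty: 58 × $50 = $2,900
Damages plus late penalty: $2,820 + $2,900 = $5,720
Costs and fees: 10% of $5,720 = $572
Total recovery: $5,720 + $572 = $6,292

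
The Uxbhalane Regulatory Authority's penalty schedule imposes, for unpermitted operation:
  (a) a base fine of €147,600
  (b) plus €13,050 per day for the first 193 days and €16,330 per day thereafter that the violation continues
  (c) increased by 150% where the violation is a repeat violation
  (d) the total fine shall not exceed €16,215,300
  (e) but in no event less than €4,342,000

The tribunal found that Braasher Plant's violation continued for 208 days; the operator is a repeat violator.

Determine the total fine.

€7,278,000

First 193 days: 193 × €13,050 = €2,518,650
Remaining days: (208 − 193) × €16,330 = €244,950
Per-day component: €2,518,650 + €244,950 = €2,763,600
Base plus per-day: €147,600 + €2,763,600 = €2,911,200
Enhancement: 150% of €2,911,200 = €4,366,800
Enhanced fine: €2,911,200 + €4,366,800 = €7,278,000
Cap at €16,215,300: €7,278,000 is within the cap, no reduction.
Minimum €4,342,000: €7,278,000 meets the minimum, no increase.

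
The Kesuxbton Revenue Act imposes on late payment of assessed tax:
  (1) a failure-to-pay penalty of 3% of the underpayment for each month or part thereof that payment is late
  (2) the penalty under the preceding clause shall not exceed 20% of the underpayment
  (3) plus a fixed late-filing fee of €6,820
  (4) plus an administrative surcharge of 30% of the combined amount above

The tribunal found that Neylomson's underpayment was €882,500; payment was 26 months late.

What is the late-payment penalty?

Penalty: €238,316

Accrued rate: 3% × 26 = 78%, capped at 20% → 20%
Failure-to-pay penalty: 20% of €882,500 = €176,500
Penalty before surcharge: €176,500 + €6,820 = €183,320
Administrative surcharge: 30% of €183,320 = €54,996
Total penalty: €183,320 + €54,996 = €238,316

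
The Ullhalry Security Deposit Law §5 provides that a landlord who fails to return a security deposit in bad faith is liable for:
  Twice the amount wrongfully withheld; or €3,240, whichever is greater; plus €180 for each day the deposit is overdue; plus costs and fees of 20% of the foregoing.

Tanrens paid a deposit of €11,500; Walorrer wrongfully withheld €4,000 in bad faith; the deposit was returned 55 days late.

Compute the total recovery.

Recovery: €21,480

Doubled: 2 × €4,000 = €8,000
Minimum €3,240: €8,000 meets the minimum, no increase.
Late-return penalty: 55 × €180 = €9,900
Damages plus late penalty: €8,000 + €9,900 = €17,900
Costs and fees: 20% of €17,900 = €3,580
Total recovery: €17,900 + €3,580 = €21,480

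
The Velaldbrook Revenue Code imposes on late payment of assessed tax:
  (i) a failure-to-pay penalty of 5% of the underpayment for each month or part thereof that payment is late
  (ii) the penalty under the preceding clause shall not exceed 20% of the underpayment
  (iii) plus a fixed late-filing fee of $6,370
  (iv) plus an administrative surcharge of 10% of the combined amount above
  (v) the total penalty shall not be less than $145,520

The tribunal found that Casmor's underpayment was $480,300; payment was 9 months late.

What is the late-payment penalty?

Accrued rate: 5% × 9 = 45%, capped at 20% → 20%
Failure-to-pay penalty: 20% of $480,300 = $96,060
Penalty before surcharge: $96,060 + $6,370 = $102,430
Administrative surcharge: 10% of $102,430 = $10,243
Total penalty: $102,430 + $10,243 = $112,673
Minimum $145,520: $112,673 is below the minimum → $145,520

$145,520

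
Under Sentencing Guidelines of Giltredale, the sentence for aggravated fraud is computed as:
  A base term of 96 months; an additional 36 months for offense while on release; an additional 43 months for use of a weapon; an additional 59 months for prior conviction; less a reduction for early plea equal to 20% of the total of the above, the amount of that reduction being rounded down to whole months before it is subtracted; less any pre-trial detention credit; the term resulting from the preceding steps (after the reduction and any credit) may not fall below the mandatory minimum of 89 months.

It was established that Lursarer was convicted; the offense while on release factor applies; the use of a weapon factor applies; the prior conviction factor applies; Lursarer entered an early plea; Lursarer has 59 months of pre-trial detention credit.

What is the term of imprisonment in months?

Offense while on release enhancement: +36 months
Use of a weapon enhancement: +43 months
Prior conviction enhancement: +59 months
Adjusted term: 96 months + 36 months + 43 months + 59 months = 234 months
Early plea reduction: 20% of 234 months = 46 months (rounded down)
After reduction: 234 − 46 = 188 months
Less pre-trial detention credit: 188 months − 59 months = 129 months
Minimum 89 months: 129 months meets the minimum, no increase.

129 months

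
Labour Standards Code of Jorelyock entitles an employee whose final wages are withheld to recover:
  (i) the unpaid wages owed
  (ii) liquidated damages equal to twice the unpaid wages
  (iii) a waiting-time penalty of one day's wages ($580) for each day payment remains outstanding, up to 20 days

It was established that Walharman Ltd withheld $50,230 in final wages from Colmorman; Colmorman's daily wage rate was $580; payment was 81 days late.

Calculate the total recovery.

$162,290

Doubled: 2 × $50,230 = $100,460
Penalty days: min(81, 20) = 20
Waiting-time penalty: 20 × $580 = $11,600
Total award: $50,230 + $100,460 + $11,600 = $162,290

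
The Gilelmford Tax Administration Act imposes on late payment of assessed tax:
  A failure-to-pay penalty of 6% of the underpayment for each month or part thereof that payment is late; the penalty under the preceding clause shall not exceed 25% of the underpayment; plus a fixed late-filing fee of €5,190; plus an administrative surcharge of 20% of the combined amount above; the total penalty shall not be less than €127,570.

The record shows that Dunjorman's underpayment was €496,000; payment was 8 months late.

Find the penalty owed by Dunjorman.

€155,028

Accrued rate: 6% × 8 = 48%, capped at 25% → 25%
Failure-to-pay penalty: 25% of €496,000 = €124,000
Penalty before surcharge: €124,000 + €5,190 = €129,190
Administrative surcharge: 20% of €129,190 = €25,838
Total penalty: €129,190 + €25,838 = €155,028
Minimum €127,570: €155,028 meets the minimum, no increase.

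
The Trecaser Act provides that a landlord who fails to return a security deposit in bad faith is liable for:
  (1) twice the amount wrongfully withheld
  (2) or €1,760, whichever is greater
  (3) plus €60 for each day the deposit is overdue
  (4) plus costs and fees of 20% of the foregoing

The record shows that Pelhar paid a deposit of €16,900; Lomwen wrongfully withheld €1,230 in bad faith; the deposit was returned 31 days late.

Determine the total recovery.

Recovery: €5,184

Doubled: 2 × €1,230 = €2,460
Minimum €1,760: €2,460 meets the minimum, no increase.
Late-return penalty: 31 × €60 = €1,860
Damages plus late penalty: €2,460 + €1,860 = €4,320
Costs and fees: 20% of €4,320 = €864
Total recovery: €4,320 + €864 = €5,184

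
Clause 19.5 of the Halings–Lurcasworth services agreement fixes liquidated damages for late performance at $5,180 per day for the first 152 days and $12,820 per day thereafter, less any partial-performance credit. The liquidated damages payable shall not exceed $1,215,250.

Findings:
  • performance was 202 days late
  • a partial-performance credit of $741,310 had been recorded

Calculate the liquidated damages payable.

$687,050

First 152 days: 152 × $5,180 = $787,360
Remaining days: (202 − 152) × $12,820 = $641,000
Accrued per-day damages: $787,360 + $641,000 = $1,428,360
Less partial-performance credit: $1,428,360 − $741,310 = $687,050
Cap at $1,215,250: $687,050 is within the cap, no reduction.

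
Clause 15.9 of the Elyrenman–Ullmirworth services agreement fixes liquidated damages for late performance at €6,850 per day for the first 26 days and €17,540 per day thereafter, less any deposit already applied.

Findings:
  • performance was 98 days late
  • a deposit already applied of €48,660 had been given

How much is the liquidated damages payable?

First 26 days: 26 × €6,850 = €178,100
Remaining days: (98 − 26) × €17,540 = €1,262,880
Accrued per-day damages: €178,100 + €1,262,880 = €1,440,980
Less deposit already applied: €1,440,980 − €48,660 = €1,392,320

€1,392,320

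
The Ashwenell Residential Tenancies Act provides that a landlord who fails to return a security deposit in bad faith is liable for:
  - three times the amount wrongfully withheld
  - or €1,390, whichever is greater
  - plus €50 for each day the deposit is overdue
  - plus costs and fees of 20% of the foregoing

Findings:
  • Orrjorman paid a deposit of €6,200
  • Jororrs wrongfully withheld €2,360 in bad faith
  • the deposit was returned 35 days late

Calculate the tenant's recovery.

Recovery: €10,596

Trebled: 3 × €2,360 = €7,080
Minimum €1,390: €7,080 meets the minimum, no increase.
Late-return penalty: 35 × €50 = €1,750
Damages plus late penalty: €7,080 + €1,750 = €8,830
Costs and fees: 20% of €8,830 = €1,766
Total recovery: €8,830 + €1,766 = €10,596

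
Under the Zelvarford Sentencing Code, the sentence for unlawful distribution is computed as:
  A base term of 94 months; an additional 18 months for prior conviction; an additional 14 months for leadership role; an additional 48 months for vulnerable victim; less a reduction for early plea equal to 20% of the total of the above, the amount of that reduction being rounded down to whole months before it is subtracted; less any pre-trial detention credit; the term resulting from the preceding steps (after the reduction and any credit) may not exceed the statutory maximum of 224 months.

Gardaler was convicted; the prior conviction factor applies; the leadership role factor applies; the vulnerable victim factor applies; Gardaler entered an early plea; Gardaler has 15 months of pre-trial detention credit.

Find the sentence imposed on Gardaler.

Prior conviction enhancement: +18 months
Leadership role enhancement: +14 months
Vulnerable victim enhancement: +48 months
Adjusted term: 94 months + 18 months + 14 months + 48 months = 174 months
Early plea reduction: 20% of 174 months = 34 months (rounded down)
After reduction: 174 − 34 = 140 months
Less pre-trial detention credit: 140 months − 15 months = 125 months
Cap at 224 months: 125 months is within the cap, no reduction.

Sentence: 125 months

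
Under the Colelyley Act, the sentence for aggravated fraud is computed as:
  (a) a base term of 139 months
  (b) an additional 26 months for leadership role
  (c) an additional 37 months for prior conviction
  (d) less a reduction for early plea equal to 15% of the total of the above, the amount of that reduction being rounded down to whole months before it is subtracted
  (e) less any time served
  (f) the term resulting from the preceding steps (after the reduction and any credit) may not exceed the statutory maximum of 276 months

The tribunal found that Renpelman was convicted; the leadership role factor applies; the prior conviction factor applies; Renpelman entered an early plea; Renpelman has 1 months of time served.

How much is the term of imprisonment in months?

171 months

Leadership role enhancement: +26 months
Prior conviction enhancement: +37 months
Adjusted term: 139 months + 26 months + 37 months = 202 months
Early plea reduction: 15% of 202 months = 30 months (rounded down)
After reduction: 202 − 30 = 172 months
Less time served: 172 months − 1 months = 171 months
Cap at 276 months: 171 months is within the cap, no reduction.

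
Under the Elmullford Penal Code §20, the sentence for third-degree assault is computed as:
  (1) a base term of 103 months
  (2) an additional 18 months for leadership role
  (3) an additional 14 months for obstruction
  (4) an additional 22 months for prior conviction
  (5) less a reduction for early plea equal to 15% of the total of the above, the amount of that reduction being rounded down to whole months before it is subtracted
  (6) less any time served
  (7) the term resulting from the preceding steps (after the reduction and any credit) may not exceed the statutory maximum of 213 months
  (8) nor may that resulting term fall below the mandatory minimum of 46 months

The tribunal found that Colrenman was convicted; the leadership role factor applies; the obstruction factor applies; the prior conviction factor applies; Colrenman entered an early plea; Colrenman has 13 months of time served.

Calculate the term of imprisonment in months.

121 months

Leadership role enhancement: +18 months
Obstruction enhancement: +14 months
Prior conviction enhancement: +22 months
Adjusted term: 103 months + 18 months + 14 months + 22 months = 157 months
Early plea reduction: 15% of 157 months = 23 months (rounded down)
After reduction: 157 − 23 = 134 months
Less time served: 134 months − 13 months = 121 months
Cap at 213 months: 121 months is within the cap, no reduction.
Minimum 46 months: 121 months meets the minimum, no increase.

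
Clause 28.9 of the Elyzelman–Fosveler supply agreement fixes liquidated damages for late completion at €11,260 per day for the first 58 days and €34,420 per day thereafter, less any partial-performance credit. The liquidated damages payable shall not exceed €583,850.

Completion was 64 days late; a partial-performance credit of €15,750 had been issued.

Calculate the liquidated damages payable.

First 58 days: 58 × €11,260 = €653,080
Remaining days: (64 − 58) × €34,420 = €206,520
Accrued per-day damages: €653,080 + €206,520 = €859,600
Less partial-performance credit: €859,600 − €15,750 = €843,850
Cap at €583,850: €843,850 exceeds the cap → €583,850

€583,850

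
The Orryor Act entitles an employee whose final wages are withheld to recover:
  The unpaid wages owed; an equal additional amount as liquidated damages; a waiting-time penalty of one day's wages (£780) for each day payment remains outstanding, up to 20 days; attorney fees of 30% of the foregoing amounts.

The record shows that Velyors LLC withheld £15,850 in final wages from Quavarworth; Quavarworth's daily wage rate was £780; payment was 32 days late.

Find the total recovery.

£61,490

Liquidated damages (equal amount): £15,850
Penalty days: min(32, 20) = 20
Waiting-time penalty: 20 × £780 = £15,600
Subtotal: £15,850 + £15,850 + £15,600 = £47,300
Attorney fees: 30% of £47,300 = £14,190
Total award: £47,300 + £14,190 = £61,490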